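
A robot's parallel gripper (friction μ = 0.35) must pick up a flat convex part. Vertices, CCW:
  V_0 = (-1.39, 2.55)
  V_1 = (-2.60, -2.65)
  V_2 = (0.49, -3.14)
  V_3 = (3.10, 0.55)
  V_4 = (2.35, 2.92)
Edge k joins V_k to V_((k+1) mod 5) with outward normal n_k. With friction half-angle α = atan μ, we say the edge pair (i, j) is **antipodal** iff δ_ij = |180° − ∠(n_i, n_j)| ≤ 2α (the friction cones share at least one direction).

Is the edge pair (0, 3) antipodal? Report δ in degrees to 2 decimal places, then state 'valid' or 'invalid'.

α = atan 0.35 = 19.29°;  2α = 38.58°
edge 0: e_0 = (-1.21, -5.20);  n_0 = (-0.9740, +0.2266)
edge 3: e_3 = (-0.75, +2.37);  n_3 = (+0.9534, +0.3017)
∠(n_0, n_3) = 149.34°
δ = |180° − 149.34°| = 30.66°
30.66° ≤ 2α = 38.58°  →  valid

δ = 30.66°, valid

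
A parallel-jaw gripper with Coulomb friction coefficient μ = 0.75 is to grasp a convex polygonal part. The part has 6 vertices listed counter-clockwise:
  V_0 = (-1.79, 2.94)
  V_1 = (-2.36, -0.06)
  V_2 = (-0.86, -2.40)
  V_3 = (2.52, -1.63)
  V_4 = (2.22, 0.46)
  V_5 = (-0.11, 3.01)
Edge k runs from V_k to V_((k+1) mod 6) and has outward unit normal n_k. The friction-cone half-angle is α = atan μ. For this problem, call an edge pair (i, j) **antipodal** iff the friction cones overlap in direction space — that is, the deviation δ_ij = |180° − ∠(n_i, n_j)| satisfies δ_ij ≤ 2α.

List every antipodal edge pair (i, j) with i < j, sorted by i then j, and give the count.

α = atan 0.75 = 36.87°;  2α = 73.74°
n_0 = (-0.9824, +0.1867)
n_1 = (-0.8419, -0.5397)
n_2 = (+0.2221, -0.9750)
n_3 = (+0.9899, +0.1421)
n_4 = (+0.7382, +0.6745)
n_5 = (-0.0416, +0.9991)
  (0,1): δ = 136.58°  ·
  (0,2): δ = 66.41°  ✓
  (0,3): δ = 18.93°  ✓
  (0,4): δ = 53.18°  ✓
  (0,5): δ = 103.14°  ·
  (1,2): δ = 109.83°  ·
  (1,3): δ = 24.49°  ✓
  (1,4): δ = 9.76°  ✓
  (1,5): δ = 59.73°  ✓
  (2,3): δ = 94.67°  ·
  (2,4): δ = 60.41°  ✓
  (2,5): δ = 10.45°  ✓
  (3,4): δ = 145.75°  ·
  (3,5): δ = 95.78°  ·
  (4,5): δ = 130.03°  ·
antipodal pairs: 8

count = 8; pairs: (0,2), (0,3), (0,4), (1,3), (1,4), (1,5), (2,4), (2,5)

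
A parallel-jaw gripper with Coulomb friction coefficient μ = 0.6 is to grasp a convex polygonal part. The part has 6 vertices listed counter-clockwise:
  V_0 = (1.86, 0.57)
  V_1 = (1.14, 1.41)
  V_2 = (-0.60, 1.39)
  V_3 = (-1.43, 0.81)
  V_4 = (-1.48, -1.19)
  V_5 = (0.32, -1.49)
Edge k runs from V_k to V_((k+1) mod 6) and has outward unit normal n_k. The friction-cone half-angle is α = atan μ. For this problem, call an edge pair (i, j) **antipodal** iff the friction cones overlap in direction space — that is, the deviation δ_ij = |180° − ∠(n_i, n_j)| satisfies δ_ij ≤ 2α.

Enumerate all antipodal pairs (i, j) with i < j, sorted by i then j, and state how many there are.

α = atan 0.6 = 30.96°;  2α = 61.93°
n_0 = (+0.7593, +0.6508)
n_1 = (-0.0115, +0.9999)
n_2 = (-0.5728, +0.8197)
n_3 = (-0.9997, +0.0250)
n_4 = (-0.1644, -0.9864)
n_5 = (+0.8009, -0.5988)
  (0,1): δ = 129.94°  ·
  (0,2): δ = 95.66°  ·
  (0,3): δ = 42.03°  ✓
  (0,4): δ = 39.94°  ✓
  (0,5): δ = 102.62°  ·
  (1,2): δ = 145.71°  ·
  (1,3): δ = 92.09°  ·
  (1,4): δ = 10.12°  ✓
  (1,5): δ = 52.56°  ✓
  (2,3): δ = 126.38°  ·
  (2,4): δ = 44.41°  ✓
  (2,5): δ = 18.27°  ✓
  (3,4): δ = 98.03°  ·
  (3,5): δ = 35.35°  ✓
  (4,5): δ = 117.32°  ·
antipodal pairs: 7

count = 7; pairs: (0,3), (0,4), (1,4), (1,5), (2,4), (2,5), (3,5)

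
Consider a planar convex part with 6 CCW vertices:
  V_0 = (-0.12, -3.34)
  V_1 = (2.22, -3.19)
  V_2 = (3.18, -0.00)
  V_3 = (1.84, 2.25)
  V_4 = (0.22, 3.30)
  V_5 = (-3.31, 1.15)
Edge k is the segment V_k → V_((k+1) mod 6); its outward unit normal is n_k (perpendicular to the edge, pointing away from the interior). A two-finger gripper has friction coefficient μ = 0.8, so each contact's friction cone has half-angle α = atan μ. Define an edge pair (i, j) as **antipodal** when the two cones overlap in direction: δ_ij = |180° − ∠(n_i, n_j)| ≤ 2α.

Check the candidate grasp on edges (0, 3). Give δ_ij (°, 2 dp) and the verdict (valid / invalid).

δ = 36.62°, valid

α = atan 0.8 = 38.66°;  2α = 77.32°
edge 0: e_0 = (+2.34, +0.15);  n_0 = (+0.0640, -0.9980)
edge 3: e_3 = (-1.62, +1.05);  n_3 = (+0.5439, +0.8392)
∠(n_0, n_3) = 143.38°
δ = |180° − 143.38°| = 36.62°
36.62° ≤ 2α = 77.32°  →  valid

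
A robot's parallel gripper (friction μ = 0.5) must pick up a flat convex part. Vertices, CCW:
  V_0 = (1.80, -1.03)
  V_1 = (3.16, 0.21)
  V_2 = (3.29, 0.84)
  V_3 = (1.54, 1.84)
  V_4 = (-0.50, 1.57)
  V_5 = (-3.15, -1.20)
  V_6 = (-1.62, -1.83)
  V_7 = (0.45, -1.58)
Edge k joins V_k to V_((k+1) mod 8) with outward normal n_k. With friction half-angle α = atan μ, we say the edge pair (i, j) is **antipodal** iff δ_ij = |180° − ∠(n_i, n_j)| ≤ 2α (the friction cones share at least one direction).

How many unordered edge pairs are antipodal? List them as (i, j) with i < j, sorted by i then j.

α = atan 0.5 = 26.57°;  2α = 53.13°
n_0 = (+0.6738, -0.7390)
n_1 = (+0.9794, -0.2021)
n_2 = (+0.4961, +0.8682)
n_3 = (-0.1312, +0.9914)
n_4 = (-0.7226, +0.6913)
n_5 = (-0.3807, -0.9247)
n_6 = (+0.1199, -0.9928)
n_7 = (+0.3773, -0.9261)
  (0,1): δ = 144.02°  ·
  (0,2): δ = 72.10°  ·
  (0,3): δ = 34.82°  ✓
  (0,4): δ = 3.91°  ✓
  (0,5): δ = 115.26°  ·
  (0,6): δ = 144.53°  ·
  (0,7): δ = 159.81°  ·
  (1,2): δ = 108.09°  ·
  (1,3): δ = 70.80°  ·
  (1,4): δ = 32.07°  ✓
  (1,5): δ = 79.28°  ·
  (1,6): δ = 108.55°  ·
  (1,7): δ = 123.83°  ·
  (2,3): δ = 142.72°  ·
  (2,4): δ = 103.99°  ·
  (2,5): δ = 7.36°  ✓
  (2,6): δ = 36.63°  ✓
  (2,7): δ = 51.91°  ✓
  (3,4): δ = 141.27°  ·
  (3,5): δ = 29.92°  ✓
  (3,6): δ = 0.65°  ✓
  (3,7): δ = 14.63°  ✓
  (4,5): δ = 68.65°  ·
  (4,6): δ = 39.38°  ✓
  (4,7): δ = 24.10°  ✓
  (5,6): δ = 150.73°  ·
  (5,7): δ = 135.45°  ·
  (6,7): δ = 164.72°  ·
antipodal pairs: 11

count = 11; pairs: (0,3), (0,4), (1,4), (2,5), (2,6), (2,7), (3,5), (3,6), (3,7), (4,6), (4,7)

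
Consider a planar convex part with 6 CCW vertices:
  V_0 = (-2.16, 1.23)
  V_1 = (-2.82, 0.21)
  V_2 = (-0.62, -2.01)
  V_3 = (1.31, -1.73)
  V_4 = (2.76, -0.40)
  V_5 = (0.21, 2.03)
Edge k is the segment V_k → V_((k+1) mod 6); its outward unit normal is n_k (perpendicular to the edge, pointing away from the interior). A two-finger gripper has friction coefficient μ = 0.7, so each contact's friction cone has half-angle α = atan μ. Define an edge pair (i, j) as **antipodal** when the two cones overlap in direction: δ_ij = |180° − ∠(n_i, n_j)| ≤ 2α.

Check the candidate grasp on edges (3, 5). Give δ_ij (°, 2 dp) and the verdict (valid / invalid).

α = atan 0.7 = 34.99°;  2α = 69.98°
edge 3: e_3 = (+1.45, +1.33);  n_3 = (+0.6760, -0.7369)
edge 5: e_5 = (-2.37, -0.80);  n_5 = (-0.3198, +0.9475)
∠(n_3, n_5) = 156.12°
δ = |180° − 156.12°| = 23.88°
23.88° ≤ 2α = 69.98°  →  valid

δ = 23.88°, valid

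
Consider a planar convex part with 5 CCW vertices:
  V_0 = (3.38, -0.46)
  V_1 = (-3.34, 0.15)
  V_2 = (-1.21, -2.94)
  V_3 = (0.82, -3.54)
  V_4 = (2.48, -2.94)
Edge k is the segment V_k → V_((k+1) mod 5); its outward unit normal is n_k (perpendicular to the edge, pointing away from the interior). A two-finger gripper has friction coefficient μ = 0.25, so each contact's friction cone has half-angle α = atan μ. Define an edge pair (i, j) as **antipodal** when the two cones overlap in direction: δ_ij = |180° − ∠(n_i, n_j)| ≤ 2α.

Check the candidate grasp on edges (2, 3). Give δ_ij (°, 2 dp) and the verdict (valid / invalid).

α = atan 0.25 = 14.04°;  2α = 28.07°
edge 2: e_2 = (+2.03, -0.60);  n_2 = (-0.2834, -0.9590)
edge 3: e_3 = (+1.66, +0.60);  n_3 = (+0.3399, -0.9405)
∠(n_2, n_3) = 36.34°
δ = |180° − 36.34°| = 143.66°
143.66° > 2α = 28.07°  →  invalid

δ = 143.66°, invalid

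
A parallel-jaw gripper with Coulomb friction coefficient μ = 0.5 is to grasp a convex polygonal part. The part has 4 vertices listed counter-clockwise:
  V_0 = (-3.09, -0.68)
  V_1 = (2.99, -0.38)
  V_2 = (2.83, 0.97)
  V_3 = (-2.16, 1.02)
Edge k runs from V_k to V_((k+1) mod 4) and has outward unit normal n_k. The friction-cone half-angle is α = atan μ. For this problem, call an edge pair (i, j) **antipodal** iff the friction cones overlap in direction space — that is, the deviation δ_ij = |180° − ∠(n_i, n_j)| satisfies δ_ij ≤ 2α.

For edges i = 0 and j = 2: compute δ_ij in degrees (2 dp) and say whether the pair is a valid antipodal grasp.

δ = 3.40°, valid

α = atan 0.5 = 26.57°;  2α = 53.13°
edge 0: e_0 = (+6.08, +0.30);  n_0 = (+0.0493, -0.9988)
edge 2: e_2 = (-4.99, +0.05);  n_2 = (+0.0100, +0.9999)
∠(n_0, n_2) = 176.60°
δ = |180° − 176.60°| = 3.40°
3.40° ≤ 2α = 53.13°  →  valid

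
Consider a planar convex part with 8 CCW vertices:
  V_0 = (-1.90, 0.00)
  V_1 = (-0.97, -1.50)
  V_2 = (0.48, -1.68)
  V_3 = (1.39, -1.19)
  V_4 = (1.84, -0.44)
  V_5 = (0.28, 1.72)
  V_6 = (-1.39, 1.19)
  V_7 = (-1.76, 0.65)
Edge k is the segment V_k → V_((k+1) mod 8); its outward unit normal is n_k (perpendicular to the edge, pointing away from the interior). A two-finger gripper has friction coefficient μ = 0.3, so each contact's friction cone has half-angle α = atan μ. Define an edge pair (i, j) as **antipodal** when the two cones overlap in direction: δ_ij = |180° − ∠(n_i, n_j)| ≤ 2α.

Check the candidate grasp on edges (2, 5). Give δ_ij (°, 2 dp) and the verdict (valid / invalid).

δ = 10.69°, valid

α = atan 0.3 = 16.70°;  2α = 33.40°
edge 2: e_2 = (+0.91, +0.49);  n_2 = (+0.4741, -0.8805)
edge 5: e_5 = (-1.67, -0.53);  n_5 = (-0.3025, +0.9532)
∠(n_2, n_5) = 169.31°
δ = |180° − 169.31°| = 10.69°
10.69° ≤ 2α = 33.40°  →  valid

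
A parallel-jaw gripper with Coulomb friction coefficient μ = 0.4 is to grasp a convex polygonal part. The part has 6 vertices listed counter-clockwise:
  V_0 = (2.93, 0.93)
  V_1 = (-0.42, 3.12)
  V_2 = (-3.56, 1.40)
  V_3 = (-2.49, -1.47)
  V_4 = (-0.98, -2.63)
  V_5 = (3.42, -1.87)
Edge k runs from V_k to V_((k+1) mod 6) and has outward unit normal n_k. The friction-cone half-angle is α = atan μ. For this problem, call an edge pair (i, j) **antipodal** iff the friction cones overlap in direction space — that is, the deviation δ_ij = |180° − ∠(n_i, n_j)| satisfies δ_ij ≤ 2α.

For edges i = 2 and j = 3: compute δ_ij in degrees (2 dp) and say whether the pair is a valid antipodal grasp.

δ = 147.98°, invalid

α = atan 0.4 = 21.80°;  2α = 43.60°
edge 2: e_2 = (+1.07, -2.87);  n_2 = (-0.9370, -0.3493)
edge 3: e_3 = (+1.51, -1.16);  n_3 = (-0.6092, -0.7930)
∠(n_2, n_3) = 32.02°
δ = |180° − 32.02°| = 147.98°
147.98° > 2α = 43.60°  →  invalid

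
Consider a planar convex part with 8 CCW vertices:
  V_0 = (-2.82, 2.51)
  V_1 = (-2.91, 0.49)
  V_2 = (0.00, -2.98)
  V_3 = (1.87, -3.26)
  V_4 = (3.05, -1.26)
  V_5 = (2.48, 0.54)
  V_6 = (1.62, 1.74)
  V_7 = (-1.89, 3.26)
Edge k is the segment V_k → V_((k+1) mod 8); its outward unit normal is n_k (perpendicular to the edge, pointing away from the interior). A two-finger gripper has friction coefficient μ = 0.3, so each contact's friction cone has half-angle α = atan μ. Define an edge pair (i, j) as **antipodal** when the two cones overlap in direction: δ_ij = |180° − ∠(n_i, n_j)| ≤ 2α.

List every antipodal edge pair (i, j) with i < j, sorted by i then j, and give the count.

α = atan 0.3 = 16.70°;  2α = 33.40°
n_0 = (-0.9990, +0.0445)
n_1 = (-0.7662, -0.6426)
n_2 = (-0.1481, -0.9890)
n_3 = (+0.8613, -0.5081)
n_4 = (+0.9533, +0.3019)
n_5 = (+0.8128, +0.5825)
n_6 = (+0.3974, +0.9177)
n_7 = (-0.6278, +0.7784)
  (0,1): δ = 137.47°  ·
  (0,2): δ = 95.96°  ·
  (0,3): δ = 27.99°  ✓
  (0,4): δ = 20.12°  ✓
  (0,5): δ = 38.18°  ·
  (0,6): δ = 69.14°  ·
  (0,7): δ = 131.44°  ·
  (1,2): δ = 138.50°  ·
  (1,3): δ = 70.52°  ·
  (1,4): δ = 22.41°  ✓
  (1,5): δ = 4.36°  ✓
  (1,6): δ = 26.60°  ✓
  (1,7): δ = 88.90°  ·
  (2,3): δ = 112.02°  ·
  (2,4): δ = 63.91°  ·
  (2,5): δ = 45.86°  ·
  (2,6): δ = 14.90°  ✓
  (2,7): δ = 47.40°  ·
  (3,4): δ = 131.89°  ·
  (3,5): δ = 113.83°  ·
  (3,6): δ = 82.87°  ·
  (3,7): δ = 20.57°  ✓
  (4,5): δ = 161.94°  ·
  (4,6): δ = 130.99°  ·
  (4,7): δ = 68.69°  ·
  (5,6): δ = 149.04°  ·
  (5,7): δ = 86.74°  ·
  (6,7): δ = 117.70°  ·
antipodal pairs: 7

count = 7; pairs: (0,3), (0,4), (1,4), (1,5), (1,6), (2,6), (3,7)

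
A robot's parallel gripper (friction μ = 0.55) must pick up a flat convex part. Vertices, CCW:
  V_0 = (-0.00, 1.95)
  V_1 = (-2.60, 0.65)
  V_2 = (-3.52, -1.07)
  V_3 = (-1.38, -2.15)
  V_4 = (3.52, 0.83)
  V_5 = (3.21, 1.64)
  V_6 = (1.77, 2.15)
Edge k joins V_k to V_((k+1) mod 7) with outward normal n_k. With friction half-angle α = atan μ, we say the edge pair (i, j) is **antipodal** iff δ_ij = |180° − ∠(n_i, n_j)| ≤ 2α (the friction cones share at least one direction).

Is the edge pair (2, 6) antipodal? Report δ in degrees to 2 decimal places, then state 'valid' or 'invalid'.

α = atan 0.55 = 28.81°;  2α = 57.62°
edge 2: e_2 = (+2.14, -1.08);  n_2 = (-0.4505, -0.8928)
edge 6: e_6 = (-1.77, -0.20);  n_6 = (-0.1123, +0.9937)
∠(n_2, n_6) = 146.77°
δ = |180° − 146.77°| = 33.23°
33.23° ≤ 2α = 57.62°  →  valid

δ = 33.23°, valid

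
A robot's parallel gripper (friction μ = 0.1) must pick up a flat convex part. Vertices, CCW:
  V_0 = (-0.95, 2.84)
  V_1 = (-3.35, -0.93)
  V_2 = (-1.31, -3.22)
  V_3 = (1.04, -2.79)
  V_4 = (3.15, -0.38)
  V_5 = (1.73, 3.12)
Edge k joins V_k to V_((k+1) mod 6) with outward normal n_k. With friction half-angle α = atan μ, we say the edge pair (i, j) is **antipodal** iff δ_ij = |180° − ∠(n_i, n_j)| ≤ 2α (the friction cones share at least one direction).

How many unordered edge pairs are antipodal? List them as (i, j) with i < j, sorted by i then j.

α = atan 0.1 = 5.71°;  2α = 11.42°
n_0 = (-0.8436, +0.5370)
n_1 = (-0.7467, -0.6652)
n_2 = (+0.1800, -0.9837)
n_3 = (+0.7524, -0.6587)
n_4 = (+0.9266, +0.3760)
n_5 = (-0.1039, +0.9946)
  (0,1): δ = 105.82°  ·
  (0,2): δ = 47.15°  ·
  (0,3): δ = 8.72°  ✓
  (0,4): δ = 54.56°  ·
  (0,5): δ = 128.45°  ·
  (1,2): δ = 121.33°  ·
  (1,3): δ = 82.90°  ·
  (1,4): δ = 19.61°  ·
  (1,5): δ = 54.27°  ·
  (2,3): δ = 141.57°  ·
  (2,4): δ = 78.29°  ·
  (2,5): δ = 4.40°  ✓
  (3,4): δ = 116.71°  ·
  (3,5): δ = 42.83°  ·
  (4,5): δ = 106.12°  ·
antipodal pairs: 2

count = 2; pairs: (0,3), (2,5)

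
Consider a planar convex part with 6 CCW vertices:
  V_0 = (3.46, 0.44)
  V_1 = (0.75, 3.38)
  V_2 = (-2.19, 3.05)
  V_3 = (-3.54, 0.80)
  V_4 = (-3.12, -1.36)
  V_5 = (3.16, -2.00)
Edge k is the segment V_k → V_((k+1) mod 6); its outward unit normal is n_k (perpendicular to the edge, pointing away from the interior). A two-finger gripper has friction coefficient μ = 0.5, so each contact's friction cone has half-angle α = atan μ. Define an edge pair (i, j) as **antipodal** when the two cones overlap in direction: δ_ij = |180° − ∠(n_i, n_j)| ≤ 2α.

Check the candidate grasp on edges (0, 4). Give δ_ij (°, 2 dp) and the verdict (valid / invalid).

δ = 41.51°, valid

α = atan 0.5 = 26.57°;  2α = 53.13°
edge 0: e_0 = (-2.71, +2.94);  n_0 = (+0.7353, +0.6778)
edge 4: e_4 = (+6.28, -0.64);  n_4 = (-0.1014, -0.9948)
∠(n_0, n_4) = 138.49°
δ = |180° − 138.49°| = 41.51°
41.51° ≤ 2α = 53.13°  →  valid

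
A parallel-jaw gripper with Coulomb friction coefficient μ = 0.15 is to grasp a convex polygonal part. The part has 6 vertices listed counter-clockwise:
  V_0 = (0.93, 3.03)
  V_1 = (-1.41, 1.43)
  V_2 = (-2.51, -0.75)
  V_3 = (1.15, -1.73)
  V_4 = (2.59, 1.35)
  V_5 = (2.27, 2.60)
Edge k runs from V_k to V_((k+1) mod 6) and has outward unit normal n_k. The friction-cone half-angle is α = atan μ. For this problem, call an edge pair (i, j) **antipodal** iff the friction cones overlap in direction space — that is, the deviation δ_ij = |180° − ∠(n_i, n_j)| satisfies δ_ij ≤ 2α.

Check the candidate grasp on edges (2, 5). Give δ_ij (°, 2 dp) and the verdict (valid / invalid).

δ = 2.80°, valid

α = atan 0.15 = 8.53°;  2α = 17.06°
edge 2: e_2 = (+3.66, -0.98);  n_2 = (-0.2586, -0.9660)
edge 5: e_5 = (-1.34, +0.43);  n_5 = (+0.3055, +0.9522)
∠(n_2, n_5) = 177.20°
δ = |180° − 177.20°| = 2.80°
2.80° ≤ 2α = 17.06°  →  valid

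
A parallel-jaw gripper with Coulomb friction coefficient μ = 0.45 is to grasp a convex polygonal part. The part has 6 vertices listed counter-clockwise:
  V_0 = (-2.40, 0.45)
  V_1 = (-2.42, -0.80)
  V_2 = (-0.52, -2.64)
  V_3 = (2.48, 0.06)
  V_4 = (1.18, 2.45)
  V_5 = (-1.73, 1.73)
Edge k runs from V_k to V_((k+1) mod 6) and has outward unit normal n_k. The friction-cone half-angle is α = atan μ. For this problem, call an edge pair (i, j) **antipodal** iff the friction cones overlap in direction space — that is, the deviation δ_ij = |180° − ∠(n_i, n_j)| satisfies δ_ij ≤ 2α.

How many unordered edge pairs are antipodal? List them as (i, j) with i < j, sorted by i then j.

α = atan 0.45 = 24.23°;  2α = 48.46°
n_0 = (-0.9999, +0.0160)
n_1 = (-0.6957, -0.7184)
n_2 = (+0.6690, -0.7433)
n_3 = (+0.8785, +0.4778)
n_4 = (-0.2402, +0.9707)
n_5 = (-0.8860, +0.4637)
  (0,1): δ = 133.16°  ·
  (0,2): δ = 47.10°  ✓
  (0,3): δ = 29.46°  ✓
  (0,4): δ = 104.81°  ·
  (0,5): δ = 153.29°  ·
  (1,2): δ = 93.93°  ·
  (1,3): δ = 17.38°  ✓
  (1,4): δ = 57.98°  ·
  (1,5): δ = 106.45°  ·
  (2,3): δ = 103.44°  ·
  (2,4): δ = 28.09°  ✓
  (2,5): δ = 20.38°  ✓
  (3,4): δ = 104.65°  ·
  (3,5): δ = 56.17°  ·
  (4,5): δ = 131.53°  ·
antipodal pairs: 5

count = 5; pairs: (0,2), (0,3), (1,3), (2,4), (2,5)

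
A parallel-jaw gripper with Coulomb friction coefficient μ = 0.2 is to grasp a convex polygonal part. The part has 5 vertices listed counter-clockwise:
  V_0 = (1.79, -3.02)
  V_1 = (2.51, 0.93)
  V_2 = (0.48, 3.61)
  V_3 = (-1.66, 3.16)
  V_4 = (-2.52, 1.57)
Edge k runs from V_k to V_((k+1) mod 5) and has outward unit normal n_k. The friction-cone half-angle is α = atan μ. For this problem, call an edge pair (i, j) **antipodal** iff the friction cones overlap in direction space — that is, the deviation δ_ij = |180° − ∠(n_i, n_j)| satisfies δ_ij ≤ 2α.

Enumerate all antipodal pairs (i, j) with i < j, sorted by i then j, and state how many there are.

count = 2; pairs: (0,3), (1,4)

α = atan 0.2 = 11.31°;  2α = 22.62°
n_0 = (+0.9838, -0.1793)
n_1 = (+0.7971, +0.6038)
n_2 = (-0.2058, +0.9786)
n_3 = (-0.8796, +0.4757)
n_4 = (-0.7290, -0.6845)
  (0,1): δ = 132.53°  ·
  (0,2): δ = 67.79°  ·
  (0,3): δ = 18.08°  ✓
  (0,4): δ = 53.53°  ·
  (1,2): δ = 115.27°  ·
  (1,3): δ = 65.55°  ·
  (1,4): δ = 6.06°  ✓
  (2,3): δ = 130.28°  ·
  (2,4): δ = 58.68°  ·
  (3,4): δ = 108.39°  ·
antipodal pairs: 2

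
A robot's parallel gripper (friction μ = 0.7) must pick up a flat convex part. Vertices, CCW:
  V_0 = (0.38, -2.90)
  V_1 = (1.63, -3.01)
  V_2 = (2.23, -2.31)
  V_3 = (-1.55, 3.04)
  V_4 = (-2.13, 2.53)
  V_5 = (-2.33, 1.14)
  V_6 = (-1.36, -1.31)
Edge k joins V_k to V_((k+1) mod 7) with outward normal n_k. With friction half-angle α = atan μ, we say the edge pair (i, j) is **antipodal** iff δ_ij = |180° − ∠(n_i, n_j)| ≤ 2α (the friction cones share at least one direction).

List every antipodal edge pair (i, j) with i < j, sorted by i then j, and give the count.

α = atan 0.7 = 34.99°;  2α = 69.98°
n_0 = (-0.0877, -0.9962)
n_1 = (+0.7593, -0.6508)
n_2 = (+0.8167, +0.5770)
n_3 = (-0.6603, +0.7510)
n_4 = (-0.9898, +0.1424)
n_5 = (-0.9298, -0.3681)
n_6 = (-0.6746, -0.7382)
  (0,1): δ = 125.57°  ·
  (0,2): δ = 49.73°  ✓
  (0,3): δ = 46.35°  ✓
  (0,4): δ = 86.84°  ·
  (0,5): δ = 116.63°  ·
  (0,6): δ = 142.61°  ·
  (1,2): δ = 104.16°  ·
  (1,3): δ = 8.07°  ✓
  (1,4): δ = 32.41°  ✓
  (1,5): δ = 62.20°  ✓
  (1,6): δ = 88.18°  ·
  (2,3): δ = 83.92°  ·
  (2,4): δ = 43.43°  ✓
  (2,5): δ = 13.64°  ✓
  (2,6): δ = 12.34°  ✓
  (3,4): δ = 139.51°  ·
  (3,5): δ = 109.73°  ·
  (3,6): δ = 83.75°  ·
  (4,5): δ = 150.21°  ·
  (4,6): δ = 124.23°  ·
  (5,6): δ = 154.02°  ·
antipodal pairs: 8

count = 8; pairs: (0,2), (0,3), (1,3), (1,4), (1,5), (2,4), (2,5), (2,6)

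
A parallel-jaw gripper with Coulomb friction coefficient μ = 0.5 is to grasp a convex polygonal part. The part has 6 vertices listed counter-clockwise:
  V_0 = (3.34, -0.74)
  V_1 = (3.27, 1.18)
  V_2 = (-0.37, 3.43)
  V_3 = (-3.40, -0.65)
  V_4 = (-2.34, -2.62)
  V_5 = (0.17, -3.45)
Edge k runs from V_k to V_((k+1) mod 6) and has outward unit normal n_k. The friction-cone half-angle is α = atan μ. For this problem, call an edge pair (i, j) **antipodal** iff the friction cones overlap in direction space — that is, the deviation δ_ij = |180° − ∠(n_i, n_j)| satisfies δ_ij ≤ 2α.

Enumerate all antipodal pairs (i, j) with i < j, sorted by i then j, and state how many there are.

α = atan 0.5 = 26.57°;  2α = 53.13°
n_0 = (+0.9993, +0.0364)
n_1 = (+0.5258, +0.8506)
n_2 = (-0.8028, +0.5962)
n_3 = (-0.8806, -0.4738)
n_4 = (-0.3140, -0.9494)
n_5 = (+0.6498, -0.7601)
  (0,1): δ = 123.81°  ·
  (0,2): δ = 38.69°  ✓
  (0,3): δ = 26.20°  ✓
  (0,4): δ = 69.61°  ·
  (0,5): δ = 128.44°  ·
  (1,2): δ = 94.88°  ·
  (1,3): δ = 30.00°  ✓
  (1,4): δ = 13.42°  ✓
  (1,5): δ = 72.25°  ·
  (2,3): δ = 115.12°  ·
  (2,4): δ = 71.70°  ·
  (2,5): δ = 12.87°  ✓
  (3,4): δ = 136.58°  ·
  (3,5): δ = 77.76°  ·
  (4,5): δ = 121.18°  ·
antipodal pairs: 5

count = 5; pairs: (0,2), (0,3), (1,3), (1,4), (2,5)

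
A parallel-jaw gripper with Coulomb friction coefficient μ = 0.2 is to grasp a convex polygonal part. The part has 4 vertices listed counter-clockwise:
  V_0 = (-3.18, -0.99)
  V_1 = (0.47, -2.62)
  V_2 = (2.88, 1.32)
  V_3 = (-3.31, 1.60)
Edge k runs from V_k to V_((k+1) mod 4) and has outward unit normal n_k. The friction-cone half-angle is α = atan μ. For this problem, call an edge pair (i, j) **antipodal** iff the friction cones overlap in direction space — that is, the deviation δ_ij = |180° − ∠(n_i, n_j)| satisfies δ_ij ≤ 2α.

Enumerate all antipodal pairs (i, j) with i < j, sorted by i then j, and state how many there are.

α = atan 0.2 = 11.31°;  2α = 22.62°
n_0 = (-0.4078, -0.9131)
n_1 = (+0.8531, -0.5218)
n_2 = (+0.0452, +0.9990)
n_3 = (-0.9987, -0.0501)
  (0,1): δ = 97.39°  ·
  (0,2): δ = 21.47°  ✓
  (0,3): δ = 116.94°  ·
  (1,2): δ = 61.14°  ·
  (1,3): δ = 34.33°  ·
  (2,3): δ = 84.54°  ·
antipodal pairs: 1

count = 1; pairs: (0,2)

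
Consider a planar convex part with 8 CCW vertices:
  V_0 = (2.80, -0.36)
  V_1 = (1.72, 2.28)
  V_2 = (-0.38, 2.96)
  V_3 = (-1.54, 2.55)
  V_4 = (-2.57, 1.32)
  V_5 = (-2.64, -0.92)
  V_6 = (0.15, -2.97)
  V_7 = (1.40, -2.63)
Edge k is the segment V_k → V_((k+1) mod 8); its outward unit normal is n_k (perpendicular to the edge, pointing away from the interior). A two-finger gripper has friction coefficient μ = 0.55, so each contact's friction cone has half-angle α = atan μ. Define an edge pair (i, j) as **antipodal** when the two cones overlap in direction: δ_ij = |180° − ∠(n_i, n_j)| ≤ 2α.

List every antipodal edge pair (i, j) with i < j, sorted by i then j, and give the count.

count = 10; pairs: (0,4), (0,5), (1,5), (1,6), (2,5), (2,6), (2,7), (3,6), (3,7), (4,7)

α = atan 0.55 = 28.81°;  2α = 57.62°
n_0 = (+0.9255, +0.3786)
n_1 = (+0.3081, +0.9514)
n_2 = (-0.3332, +0.9428)
n_3 = (-0.7667, +0.6420)
n_4 = (-0.9995, +0.0312)
n_5 = (-0.5921, -0.8059)
n_6 = (+0.2625, -0.9649)
n_7 = (+0.8511, -0.5249)
  (0,1): δ = 130.19°  ·
  (0,2): δ = 92.78°  ·
  (0,3): δ = 62.19°  ·
  (0,4): δ = 24.04°  ✓
  (0,5): δ = 31.44°  ✓
  (0,6): δ = 82.97°  ·
  (0,7): δ = 126.09°  ·
  (1,2): δ = 142.59°  ·
  (1,3): δ = 112.00°  ·
  (1,4): δ = 73.85°  ·
  (1,5): δ = 18.36°  ✓
  (1,6): δ = 33.16°  ✓
  (1,7): δ = 76.28°  ·
  (2,3): δ = 149.41°  ·
  (2,4): δ = 111.26°  ·
  (2,5): δ = 55.77°  ✓
  (2,6): δ = 4.25°  ✓
  (2,7): δ = 38.87°  ✓
  (3,4): δ = 141.85°  ·
  (3,5): δ = 86.36°  ·
  (3,6): δ = 34.84°  ✓
  (3,7): δ = 8.28°  ✓
  (4,5): δ = 124.52°  ·
  (4,6): δ = 72.99°  ·
  (4,7): δ = 29.87°  ✓
  (5,6): δ = 128.48°  ·
  (5,7): δ = 85.36°  ·
  (6,7): δ = 136.88°  ·
antipodal pairs: 10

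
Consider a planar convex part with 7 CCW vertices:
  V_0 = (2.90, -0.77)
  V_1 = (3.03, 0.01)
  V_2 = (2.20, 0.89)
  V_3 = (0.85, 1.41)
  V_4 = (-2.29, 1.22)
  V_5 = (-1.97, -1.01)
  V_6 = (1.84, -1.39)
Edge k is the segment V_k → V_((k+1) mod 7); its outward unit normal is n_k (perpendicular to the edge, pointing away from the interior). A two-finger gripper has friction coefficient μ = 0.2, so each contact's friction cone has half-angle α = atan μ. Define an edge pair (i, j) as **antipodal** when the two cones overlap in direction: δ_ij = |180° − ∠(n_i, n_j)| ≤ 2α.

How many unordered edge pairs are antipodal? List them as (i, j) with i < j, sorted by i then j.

count = 3; pairs: (0,4), (2,5), (3,5)

α = atan 0.2 = 11.31°;  2α = 22.62°
n_0 = (+0.9864, -0.1644)
n_1 = (+0.7275, +0.6861)
n_2 = (+0.3594, +0.9332)
n_3 = (-0.0604, +0.9982)
n_4 = (-0.9899, -0.1420)
n_5 = (-0.0992, -0.9951)
n_6 = (+0.5049, -0.8632)
  (0,1): δ = 127.21°  ·
  (0,2): δ = 101.60°  ·
  (0,3): δ = 77.07°  ·
  (0,4): δ = 17.63°  ✓
  (0,5): δ = 93.77°  ·
  (0,6): δ = 129.79°  ·
  (1,2): δ = 154.39°  ·
  (1,3): δ = 129.86°  ·
  (1,4): δ = 35.16°  ·
  (1,5): δ = 40.98°  ·
  (1,6): δ = 77.00°  ·
  (2,3): δ = 155.47°  ·
  (2,4): δ = 60.77°  ·
  (2,5): δ = 15.37°  ✓
  (2,6): δ = 51.39°  ·
  (3,4): δ = 85.30°  ·
  (3,5): δ = 9.16°  ✓
  (3,6): δ = 26.86°  ·
  (4,5): δ = 103.86°  ·
  (4,6): δ = 67.84°  ·
  (5,6): δ = 143.98°  ·
antipodal pairs: 3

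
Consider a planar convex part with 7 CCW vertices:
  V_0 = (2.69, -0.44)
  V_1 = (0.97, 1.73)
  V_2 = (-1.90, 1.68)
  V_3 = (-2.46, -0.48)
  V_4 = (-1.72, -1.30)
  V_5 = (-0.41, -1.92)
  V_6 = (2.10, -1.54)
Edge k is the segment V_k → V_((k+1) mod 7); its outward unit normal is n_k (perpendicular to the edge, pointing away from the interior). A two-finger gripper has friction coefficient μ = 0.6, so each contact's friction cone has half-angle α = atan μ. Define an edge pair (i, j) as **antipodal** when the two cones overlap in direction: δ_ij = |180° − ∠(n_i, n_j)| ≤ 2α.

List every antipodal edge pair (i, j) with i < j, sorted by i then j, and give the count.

count = 9; pairs: (0,2), (0,3), (0,4), (0,5), (1,3), (1,4), (1,5), (1,6), (2,6)

α = atan 0.6 = 30.96°;  2α = 61.93°
n_0 = (+0.7837, +0.6212)
n_1 = (-0.0174, +0.9998)
n_2 = (-0.9680, +0.2510)
n_3 = (-0.7424, -0.6700)
n_4 = (-0.4278, -0.9039)
n_5 = (+0.1497, -0.9887)
n_6 = (+0.8812, -0.4727)
  (0,1): δ = 127.40°  ·
  (0,2): δ = 52.94°  ✓
  (0,3): δ = 3.66°  ✓
  (0,4): δ = 26.27°  ✓
  (0,5): δ = 60.21°  ✓
  (0,6): δ = 113.39°  ·
  (1,2): δ = 105.53°  ·
  (1,3): δ = 48.93°  ✓
  (1,4): δ = 26.33°  ✓
  (1,5): δ = 7.61°  ✓
  (1,6): δ = 60.79°  ✓
  (2,3): δ = 123.40°  ·
  (2,4): δ = 100.79°  ·
  (2,5): δ = 66.86°  ·
  (2,6): δ = 13.67°  ✓
  (3,4): δ = 157.39°  ·
  (3,5): δ = 123.46°  ·
  (3,6): δ = 70.27°  ·
  (4,5): δ = 146.06°  ·
  (4,6): δ = 92.88°  ·
  (5,6): δ = 126.82°  ·
antipodal pairs: 9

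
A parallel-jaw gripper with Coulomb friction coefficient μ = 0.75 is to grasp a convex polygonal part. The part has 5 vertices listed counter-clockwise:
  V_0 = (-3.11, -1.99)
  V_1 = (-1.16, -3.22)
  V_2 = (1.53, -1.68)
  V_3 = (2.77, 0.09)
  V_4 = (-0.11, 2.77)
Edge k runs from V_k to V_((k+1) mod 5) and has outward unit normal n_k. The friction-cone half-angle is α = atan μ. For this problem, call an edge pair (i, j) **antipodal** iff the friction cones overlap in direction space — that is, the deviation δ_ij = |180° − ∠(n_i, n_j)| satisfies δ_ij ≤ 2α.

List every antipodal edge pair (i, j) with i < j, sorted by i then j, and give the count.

α = atan 0.75 = 36.87°;  2α = 73.74°
n_0 = (-0.5335, -0.8458)
n_1 = (+0.4968, -0.8678)
n_2 = (+0.8190, -0.5738)
n_3 = (+0.6812, +0.7321)
n_4 = (-0.8460, +0.5332)
  (0,1): δ = 117.97°  ·
  (0,2): δ = 92.77°  ·
  (0,3): δ = 10.70°  ✓
  (0,4): δ = 90.02°  ·
  (1,2): δ = 154.80°  ·
  (1,3): δ = 72.73°  ✓
  (1,4): δ = 27.99°  ✓
  (2,3): δ = 97.93°  ·
  (2,4): δ = 2.79°  ✓
  (3,4): δ = 79.28°  ·
antipodal pairs: 4

count = 4; pairs: (0,3), (1,3), (1,4), (2,4)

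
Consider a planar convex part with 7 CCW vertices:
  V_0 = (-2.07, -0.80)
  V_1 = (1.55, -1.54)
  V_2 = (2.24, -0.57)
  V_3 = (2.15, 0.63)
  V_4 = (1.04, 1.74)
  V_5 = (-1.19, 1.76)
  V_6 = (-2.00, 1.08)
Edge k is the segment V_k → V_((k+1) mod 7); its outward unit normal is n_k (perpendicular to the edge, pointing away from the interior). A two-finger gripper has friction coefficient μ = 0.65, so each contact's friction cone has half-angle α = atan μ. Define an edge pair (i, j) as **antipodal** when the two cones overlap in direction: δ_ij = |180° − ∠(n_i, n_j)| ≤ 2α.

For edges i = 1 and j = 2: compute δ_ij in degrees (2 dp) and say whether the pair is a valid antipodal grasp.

δ = 140.29°, invalid

α = atan 0.65 = 33.02°;  2α = 66.05°
edge 1: e_1 = (+0.69, +0.97);  n_1 = (+0.8149, -0.5796)
edge 2: e_2 = (-0.09, +1.20);  n_2 = (+0.9972, +0.0748)
∠(n_1, n_2) = 39.71°
δ = |180° − 39.71°| = 140.29°
140.29° > 2α = 66.05°  →  invalid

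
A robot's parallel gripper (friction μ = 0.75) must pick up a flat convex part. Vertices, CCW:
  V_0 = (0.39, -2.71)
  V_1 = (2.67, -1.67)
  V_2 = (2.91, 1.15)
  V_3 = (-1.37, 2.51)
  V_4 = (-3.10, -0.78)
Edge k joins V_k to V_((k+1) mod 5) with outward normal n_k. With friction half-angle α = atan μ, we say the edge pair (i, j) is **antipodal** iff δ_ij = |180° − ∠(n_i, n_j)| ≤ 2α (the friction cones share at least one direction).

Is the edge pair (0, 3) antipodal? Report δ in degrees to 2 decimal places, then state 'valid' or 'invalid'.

δ = 37.74°, valid

α = atan 0.75 = 36.87°;  2α = 73.74°
edge 0: e_0 = (+2.28, +1.04);  n_0 = (+0.4150, -0.9098)
edge 3: e_3 = (-1.73, -3.29);  n_3 = (-0.8851, +0.4654)
∠(n_0, n_3) = 142.26°
δ = |180° − 142.26°| = 37.74°
37.74° ≤ 2α = 73.74°  →  valid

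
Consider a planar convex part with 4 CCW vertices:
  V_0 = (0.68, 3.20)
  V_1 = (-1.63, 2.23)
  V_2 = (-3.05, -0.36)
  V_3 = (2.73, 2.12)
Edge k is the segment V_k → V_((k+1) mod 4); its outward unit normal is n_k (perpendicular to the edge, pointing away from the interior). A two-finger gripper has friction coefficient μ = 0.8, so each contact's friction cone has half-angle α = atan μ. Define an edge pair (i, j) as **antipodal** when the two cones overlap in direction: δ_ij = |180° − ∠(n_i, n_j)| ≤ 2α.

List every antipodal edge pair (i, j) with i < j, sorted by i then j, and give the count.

count = 3; pairs: (0,2), (1,2), (2,3)

α = atan 0.8 = 38.66°;  2α = 77.32°
n_0 = (-0.3872, +0.9220)
n_1 = (-0.8769, +0.4807)
n_2 = (+0.3943, -0.9190)
n_3 = (+0.4661, +0.8847)
  (0,1): δ = 141.51°  ·
  (0,2): δ = 0.44°  ✓
  (0,3): δ = 129.44°  ·
  (1,2): δ = 38.04°  ✓
  (1,3): δ = 90.95°  ·
  (2,3): δ = 51.00°  ✓
antipodal pairs: 3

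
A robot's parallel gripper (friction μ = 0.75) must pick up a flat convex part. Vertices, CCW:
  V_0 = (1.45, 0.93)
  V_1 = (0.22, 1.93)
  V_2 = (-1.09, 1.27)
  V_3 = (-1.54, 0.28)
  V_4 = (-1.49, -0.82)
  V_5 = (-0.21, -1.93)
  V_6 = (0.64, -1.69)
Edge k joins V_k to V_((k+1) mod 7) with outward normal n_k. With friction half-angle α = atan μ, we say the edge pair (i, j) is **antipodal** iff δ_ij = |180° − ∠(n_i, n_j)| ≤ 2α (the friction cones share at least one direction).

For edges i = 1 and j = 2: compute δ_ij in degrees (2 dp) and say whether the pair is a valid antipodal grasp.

δ = 141.18°, invalid

α = atan 0.75 = 36.87°;  2α = 73.74°
edge 1: e_1 = (-1.31, -0.66);  n_1 = (-0.4499, +0.8931)
edge 2: e_2 = (-0.45, -0.99);  n_2 = (-0.9104, +0.4138)
∠(n_1, n_2) = 38.82°
δ = |180° − 38.82°| = 141.18°
141.18° > 2α = 73.74°  →  invalid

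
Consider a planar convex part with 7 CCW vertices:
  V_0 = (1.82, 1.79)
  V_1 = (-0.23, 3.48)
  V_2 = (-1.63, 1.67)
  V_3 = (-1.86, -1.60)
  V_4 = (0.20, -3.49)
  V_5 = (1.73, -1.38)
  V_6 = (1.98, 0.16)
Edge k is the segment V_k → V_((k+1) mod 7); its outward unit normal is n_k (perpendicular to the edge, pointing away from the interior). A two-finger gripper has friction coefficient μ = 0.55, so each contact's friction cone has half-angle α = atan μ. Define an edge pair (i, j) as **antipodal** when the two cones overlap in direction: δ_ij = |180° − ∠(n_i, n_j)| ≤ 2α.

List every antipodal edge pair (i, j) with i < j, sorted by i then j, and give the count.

count = 10; pairs: (0,2), (0,3), (1,4), (1,5), (1,6), (2,4), (2,5), (2,6), (3,5), (3,6)

α = atan 0.55 = 28.81°;  2α = 57.62°
n_0 = (+0.6361, +0.7716)
n_1 = (-0.7910, +0.6118)
n_2 = (-0.9975, +0.0702)
n_3 = (-0.6760, -0.7369)
n_4 = (+0.8096, -0.5870)
n_5 = (+0.9871, -0.1602)
n_6 = (+0.9952, +0.0977)
  (0,1): δ = 88.22°  ·
  (0,2): δ = 54.52°  ✓
  (0,3): δ = 3.03°  ✓
  (0,4): δ = 93.56°  ·
  (0,5): δ = 120.28°  ·
  (0,6): δ = 135.11°  ·
  (1,2): δ = 146.30°  ·
  (1,3): δ = 94.81°  ·
  (1,4): δ = 1.77°  ✓
  (1,5): δ = 28.50°  ✓
  (1,6): δ = 43.33°  ✓
  (2,3): δ = 128.51°  ·
  (2,4): δ = 31.92°  ✓
  (2,5): δ = 5.20°  ✓
  (2,6): δ = 9.63°  ✓
  (3,4): δ = 83.41°  ·
  (3,5): δ = 56.69°  ✓
  (3,6): δ = 41.86°  ✓
  (4,5): δ = 153.27°  ·
  (4,6): δ = 138.45°  ·
  (5,6): δ = 165.17°  ·
antipodal pairs: 10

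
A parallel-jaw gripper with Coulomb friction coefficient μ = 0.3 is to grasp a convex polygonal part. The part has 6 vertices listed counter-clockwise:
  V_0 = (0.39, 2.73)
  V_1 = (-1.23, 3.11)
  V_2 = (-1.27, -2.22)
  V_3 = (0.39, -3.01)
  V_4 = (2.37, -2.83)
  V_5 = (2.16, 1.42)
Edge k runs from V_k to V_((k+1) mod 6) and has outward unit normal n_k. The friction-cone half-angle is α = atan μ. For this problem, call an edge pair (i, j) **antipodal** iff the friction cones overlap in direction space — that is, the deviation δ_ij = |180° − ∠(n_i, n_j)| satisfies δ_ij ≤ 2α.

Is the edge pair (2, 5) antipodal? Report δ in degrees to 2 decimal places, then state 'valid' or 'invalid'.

δ = 11.06°, valid

α = atan 0.3 = 16.70°;  2α = 33.40°
edge 2: e_2 = (+1.66, -0.79);  n_2 = (-0.4297, -0.9030)
edge 5: e_5 = (-1.77, +1.31);  n_5 = (+0.5949, +0.8038)
∠(n_2, n_5) = 168.94°
δ = |180° − 168.94°| = 11.06°
11.06° ≤ 2α = 33.40°  →  valid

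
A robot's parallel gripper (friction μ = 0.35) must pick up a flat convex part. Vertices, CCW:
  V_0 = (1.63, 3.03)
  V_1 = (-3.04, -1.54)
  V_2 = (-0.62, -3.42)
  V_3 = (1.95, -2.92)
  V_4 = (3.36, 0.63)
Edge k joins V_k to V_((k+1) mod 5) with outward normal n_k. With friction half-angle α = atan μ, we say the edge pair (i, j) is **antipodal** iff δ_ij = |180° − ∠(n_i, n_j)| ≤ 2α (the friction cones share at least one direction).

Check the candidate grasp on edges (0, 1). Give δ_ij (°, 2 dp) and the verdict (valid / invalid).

α = atan 0.35 = 19.29°;  2α = 38.58°
edge 0: e_0 = (-4.67, -4.57);  n_0 = (-0.6994, +0.7147)
edge 1: e_1 = (+2.42, -1.88);  n_1 = (-0.6135, -0.7897)
∠(n_0, n_1) = 97.78°
δ = |180° − 97.78°| = 82.22°
82.22° > 2α = 38.58°  →  invalid

δ = 82.22°, invalid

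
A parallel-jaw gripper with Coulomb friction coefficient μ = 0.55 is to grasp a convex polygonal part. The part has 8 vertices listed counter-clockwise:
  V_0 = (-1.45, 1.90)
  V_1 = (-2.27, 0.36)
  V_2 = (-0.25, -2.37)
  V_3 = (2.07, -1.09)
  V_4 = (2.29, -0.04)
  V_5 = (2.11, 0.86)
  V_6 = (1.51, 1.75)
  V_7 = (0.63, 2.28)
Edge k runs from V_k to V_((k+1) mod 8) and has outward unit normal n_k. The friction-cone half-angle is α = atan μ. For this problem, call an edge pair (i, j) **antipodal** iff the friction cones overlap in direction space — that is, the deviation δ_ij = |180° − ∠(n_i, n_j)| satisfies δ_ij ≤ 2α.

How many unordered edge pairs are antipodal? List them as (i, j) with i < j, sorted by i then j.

α = atan 0.55 = 28.81°;  2α = 57.62°
n_0 = (-0.8827, +0.4700)
n_1 = (-0.8039, -0.5948)
n_2 = (+0.4831, -0.8756)
n_3 = (+0.9787, -0.2051)
n_4 = (+0.9806, +0.1961)
n_5 = (+0.8292, +0.5590)
n_6 = (+0.5159, +0.8566)
n_7 = (-0.1797, +0.9837)
  (0,1): δ = 115.47°  ·
  (0,2): δ = 33.08°  ✓
  (0,3): δ = 16.20°  ✓
  (0,4): δ = 39.34°  ✓
  (0,5): δ = 62.02°  ·
  (0,6): δ = 86.97°  ·
  (0,7): δ = 128.39°  ·
  (1,2): δ = 97.61°  ·
  (1,3): δ = 48.33°  ✓
  (1,4): δ = 25.19°  ✓
  (1,5): δ = 2.51°  ✓
  (1,6): δ = 22.44°  ✓
  (1,7): δ = 63.85°  ·
  (2,3): δ = 130.72°  ·
  (2,4): δ = 107.58°  ·
  (2,5): δ = 84.90°  ·
  (2,6): δ = 59.95°  ·
  (2,7): δ = 18.53°  ✓
  (3,4): δ = 156.86°  ·
  (3,5): δ = 134.18°  ·
  (3,6): δ = 109.23°  ·
  (3,7): δ = 67.81°  ·
  (4,5): δ = 157.32°  ·
  (4,6): δ = 132.37°  ·
  (4,7): δ = 90.96°  ·
  (5,6): δ = 155.05°  ·
  (5,7): δ = 113.63°  ·
  (6,7): δ = 138.59°  ·
antipodal pairs: 8

count = 8; pairs: (0,2), (0,3), (0,4), (1,3), (1,4), (1,5), (1,6), (2,7)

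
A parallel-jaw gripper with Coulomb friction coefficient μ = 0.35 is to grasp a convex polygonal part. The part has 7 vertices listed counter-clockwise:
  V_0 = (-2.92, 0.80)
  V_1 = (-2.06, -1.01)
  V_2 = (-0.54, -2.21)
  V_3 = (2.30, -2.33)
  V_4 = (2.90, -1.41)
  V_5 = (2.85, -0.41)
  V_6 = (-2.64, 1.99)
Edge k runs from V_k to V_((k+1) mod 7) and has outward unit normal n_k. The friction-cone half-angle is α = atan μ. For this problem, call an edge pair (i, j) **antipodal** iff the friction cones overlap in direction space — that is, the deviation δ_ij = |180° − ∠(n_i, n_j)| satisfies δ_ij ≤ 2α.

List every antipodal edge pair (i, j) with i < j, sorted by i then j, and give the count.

count = 5; pairs: (0,4), (1,5), (2,5), (3,6), (4,6)

α = atan 0.35 = 19.29°;  2α = 38.58°
n_0 = (-0.9032, -0.4292)
n_1 = (-0.6196, -0.7849)
n_2 = (-0.0422, -0.9991)
n_3 = (+0.8376, -0.5463)
n_4 = (+0.9988, +0.0499)
n_5 = (+0.4006, +0.9163)
n_6 = (-0.9734, +0.2290)
  (0,1): δ = 153.70°  ·
  (0,2): δ = 117.83°  ·
  (0,3): δ = 58.53°  ·
  (0,4): δ = 22.55°  ✓
  (0,5): δ = 40.97°  ·
  (0,6): δ = 141.35°  ·
  (1,2): δ = 144.13°  ·
  (1,3): δ = 84.82°  ·
  (1,4): δ = 48.85°  ·
  (1,5): δ = 14.68°  ✓
  (1,6): δ = 115.05°  ·
  (2,3): δ = 120.69°  ·
  (2,4): δ = 84.72°  ·
  (2,5): δ = 21.19°  ✓
  (2,6): δ = 79.18°  ·
  (3,4): δ = 144.03°  ·
  (3,5): δ = 80.50°  ·
  (3,6): δ = 19.87°  ✓
  (4,5): δ = 116.48°  ·
  (4,6): δ = 16.10°  ✓
  (5,6): δ = 79.63°  ·
antipodal pairs: 5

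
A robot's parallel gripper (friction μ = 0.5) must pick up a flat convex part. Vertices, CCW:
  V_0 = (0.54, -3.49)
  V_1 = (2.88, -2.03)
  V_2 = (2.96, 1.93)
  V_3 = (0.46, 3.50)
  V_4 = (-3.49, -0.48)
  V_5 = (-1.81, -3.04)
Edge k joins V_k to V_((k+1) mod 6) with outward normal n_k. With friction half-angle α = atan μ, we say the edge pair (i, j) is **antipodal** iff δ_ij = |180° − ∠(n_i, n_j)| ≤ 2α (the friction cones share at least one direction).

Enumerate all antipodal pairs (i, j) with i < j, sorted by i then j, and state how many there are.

count = 5; pairs: (0,3), (1,3), (1,4), (2,4), (2,5)

α = atan 0.5 = 26.57°;  2α = 53.13°
n_0 = (+0.5293, -0.8484)
n_1 = (+0.9998, -0.0202)
n_2 = (+0.5318, +0.8469)
n_3 = (-0.7098, +0.7044)
n_4 = (-0.8360, -0.5487)
n_5 = (-0.1881, -0.9822)
  (0,1): δ = 123.12°  ·
  (0,2): δ = 64.09°  ·
  (0,3): δ = 13.26°  ✓
  (0,4): δ = 91.31°  ·
  (0,5): δ = 137.20°  ·
  (1,2): δ = 120.97°  ·
  (1,3): δ = 43.63°  ✓
  (1,4): δ = 34.43°  ✓
  (1,5): δ = 80.32°  ·
  (2,3): δ = 102.65°  ·
  (2,4): δ = 24.60°  ✓
  (2,5): δ = 21.29°  ✓
  (3,4): δ = 101.94°  ·
  (3,5): δ = 56.06°  ·
  (4,5): δ = 134.12°  ·
antipodal pairs: 5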